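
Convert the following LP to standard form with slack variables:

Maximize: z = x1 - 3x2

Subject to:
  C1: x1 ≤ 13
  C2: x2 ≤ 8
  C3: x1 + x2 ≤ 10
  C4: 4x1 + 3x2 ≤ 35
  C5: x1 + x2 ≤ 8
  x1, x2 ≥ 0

max z = x1 - 3x2

s.t.
  x1 + s1 = 13
  x2 + s2 = 8
  x1 + x2 + s3 = 10
  4x1 + 3x2 + s4 = 35
  x1 + x2 + s5 = 8
  x1, x2, s1, s2, s3, s4, s5 ≥ 0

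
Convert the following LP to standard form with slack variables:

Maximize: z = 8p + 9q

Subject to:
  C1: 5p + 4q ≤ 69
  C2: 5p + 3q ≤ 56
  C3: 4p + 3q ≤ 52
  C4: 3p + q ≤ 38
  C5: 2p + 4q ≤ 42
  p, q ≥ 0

max z = 8p + 9q

s.t.
  5p + 4q + s1 = 69
  5p + 3q + s2 = 56
  4p + 3q + s3 = 52
  3p + q + s4 = 38
  2p + 4q + s5 = 42
  p, q, s1, s2, s3, s4, s5 ≥ 0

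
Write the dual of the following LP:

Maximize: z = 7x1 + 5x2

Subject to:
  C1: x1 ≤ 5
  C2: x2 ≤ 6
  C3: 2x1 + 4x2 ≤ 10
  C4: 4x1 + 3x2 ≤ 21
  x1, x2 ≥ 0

Primal max cᵀx s.t. Ax ≤ b, x ≥ 0  →  Dual min bᵀy s.t. Aᵀy ≥ c, y ≥ 0.

Minimize: z = 5y1 + 6y2 + 10y3 + 21y4

Subject to:
  y1 + 2y3 + 4y4 ≥ 7
  y2 + 4y3 + 3y4 ≥ 5
  y1, y2, y3, y4 ≥ 0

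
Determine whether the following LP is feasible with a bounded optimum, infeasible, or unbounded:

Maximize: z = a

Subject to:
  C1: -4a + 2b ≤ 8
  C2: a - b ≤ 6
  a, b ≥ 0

Unbounded (objective can increase without bound)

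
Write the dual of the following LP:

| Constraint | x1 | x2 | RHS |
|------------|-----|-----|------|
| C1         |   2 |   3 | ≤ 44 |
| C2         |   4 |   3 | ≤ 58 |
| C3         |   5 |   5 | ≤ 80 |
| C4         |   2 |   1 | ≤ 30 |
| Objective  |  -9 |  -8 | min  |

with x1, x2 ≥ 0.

Primal min cᵀx s.t. Ax ≤ b, x ≥ 0  →  Dual max −bᵀy s.t. Aᵀy ≥ −c, y ≥ 0.

Maximize: z = -44y1 - 58y2 - 80y3 - 30y4

Subject to:
  2y1 + 4y2 + 5y3 + 2y4 ≥ 9
  3y1 + 3y2 + 5y3 + y4 ≥ 8
  y1, y2, y3, y4 ≥ 0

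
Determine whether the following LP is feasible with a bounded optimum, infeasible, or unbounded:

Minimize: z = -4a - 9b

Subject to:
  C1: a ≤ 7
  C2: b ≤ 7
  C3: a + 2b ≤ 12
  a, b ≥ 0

Feasible with a bounded optimal solution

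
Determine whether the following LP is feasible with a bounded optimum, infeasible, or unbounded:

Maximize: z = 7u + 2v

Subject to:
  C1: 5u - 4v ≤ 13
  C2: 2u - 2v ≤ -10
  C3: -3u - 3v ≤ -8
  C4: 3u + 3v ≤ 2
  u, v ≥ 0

Infeasible (no feasible solution exists)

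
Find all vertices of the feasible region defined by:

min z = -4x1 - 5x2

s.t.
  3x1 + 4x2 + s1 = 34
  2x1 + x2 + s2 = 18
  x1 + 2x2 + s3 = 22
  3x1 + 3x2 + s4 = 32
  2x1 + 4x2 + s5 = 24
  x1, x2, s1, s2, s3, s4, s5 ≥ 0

(0, 0), (9, 0), (8, 2), (0, 6)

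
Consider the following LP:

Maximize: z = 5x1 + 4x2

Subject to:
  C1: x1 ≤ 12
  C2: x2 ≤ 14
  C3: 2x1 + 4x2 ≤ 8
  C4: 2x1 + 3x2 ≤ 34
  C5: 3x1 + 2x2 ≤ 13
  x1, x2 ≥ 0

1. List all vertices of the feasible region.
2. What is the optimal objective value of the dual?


1. (0, 0), (4, 0), (0, 2)
2. 20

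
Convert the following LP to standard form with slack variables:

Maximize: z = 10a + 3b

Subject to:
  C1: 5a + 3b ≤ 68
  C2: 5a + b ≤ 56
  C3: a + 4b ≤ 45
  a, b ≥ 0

max z = 10a + 3b

s.t.
  5a + 3b + s1 = 68
  5a + b + s2 = 56
  a + 4b + s3 = 45
  a, b, s1, s2, s3 ≥ 0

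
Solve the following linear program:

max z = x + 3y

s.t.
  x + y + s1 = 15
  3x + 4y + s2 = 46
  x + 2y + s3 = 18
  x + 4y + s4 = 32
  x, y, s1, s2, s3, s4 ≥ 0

Evaluate the objective at each vertex of the feasible region:
  z(0, 0) = 0
  z(15, 0) = 15
  z(14, 1) = 17
  z(10, 4) = 22
  z(4, 7) = 25  ←
  z(0, 8) = 24
The maximum is at x = 4, y = 7.

x = 4, y = 7, z = 25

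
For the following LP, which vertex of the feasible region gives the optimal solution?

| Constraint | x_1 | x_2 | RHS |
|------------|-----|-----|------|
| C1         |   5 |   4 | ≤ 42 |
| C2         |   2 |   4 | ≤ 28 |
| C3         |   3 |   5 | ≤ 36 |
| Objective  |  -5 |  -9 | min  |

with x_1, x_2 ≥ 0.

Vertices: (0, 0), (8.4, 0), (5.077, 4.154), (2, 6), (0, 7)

Evaluate the objective at each vertex of the feasible region:
  z(0, 0) = 0
  z(8.4, 0) = -42
  z(5.077, 4.154) = -62.77
  z(2, 6) = -64  ←
  z(0, 7) = -63
The minimum is at x_1 = 2, x_2 = 6.

(2, 6)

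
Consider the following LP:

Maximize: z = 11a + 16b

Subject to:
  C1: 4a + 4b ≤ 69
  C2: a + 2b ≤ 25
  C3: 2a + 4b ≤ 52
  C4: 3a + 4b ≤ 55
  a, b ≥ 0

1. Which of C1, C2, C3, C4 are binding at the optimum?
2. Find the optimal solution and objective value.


1. C2, C4
2. a = 5, b = 10, z = 215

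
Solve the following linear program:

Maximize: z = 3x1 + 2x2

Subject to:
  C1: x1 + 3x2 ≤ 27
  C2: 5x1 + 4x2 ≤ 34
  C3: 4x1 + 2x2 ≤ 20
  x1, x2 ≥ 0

Evaluate the objective at each vertex of the feasible region:
  z(0, 0) = 0
  z(5, 0) = 15
  z(2, 6) = 18  ←
  z(0, 8.5) = 17
The maximum is at x1 = 2, x2 = 6.

x1 = 2, x2 = 6, z = 18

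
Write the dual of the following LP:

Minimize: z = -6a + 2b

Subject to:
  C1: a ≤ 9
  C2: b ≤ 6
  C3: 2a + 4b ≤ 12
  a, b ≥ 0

Primal min cᵀx s.t. Ax ≤ b, x ≥ 0  →  Dual max −bᵀy s.t. Aᵀy ≥ −c, y ≥ 0.

Maximize: z = -9y1 - 6y2 - 12y3

Subject to:
  y1 + 2y3 ≥ 6
  y2 + 4y3 ≥ -2
  y1, y2, y3 ≥ 0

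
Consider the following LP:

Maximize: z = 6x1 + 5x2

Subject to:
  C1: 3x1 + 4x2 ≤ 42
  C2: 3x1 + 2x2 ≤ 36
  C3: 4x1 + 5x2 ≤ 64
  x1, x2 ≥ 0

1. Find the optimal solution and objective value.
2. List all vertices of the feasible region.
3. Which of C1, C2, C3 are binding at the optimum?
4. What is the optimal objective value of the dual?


1. x1 = 10, x2 = 3, z = 75
2. (0, 0), (12, 0), (10, 3), (0, 10.5)
3. C1, C2
4. 75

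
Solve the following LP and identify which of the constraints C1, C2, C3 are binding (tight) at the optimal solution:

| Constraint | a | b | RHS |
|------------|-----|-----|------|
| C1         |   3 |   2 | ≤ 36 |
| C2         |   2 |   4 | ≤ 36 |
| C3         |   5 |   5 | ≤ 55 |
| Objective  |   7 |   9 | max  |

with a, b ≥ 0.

At a = 4, b = 7, compute slack b - a·x for each constraint:
  C1: 36 − 26 = 10  (slack)
  C2: 36 − 36 = 0  (binding)
  C3: 55 − 55 = 0  (binding)

Optimal: a = 4, b = 7
Binding: C2, C3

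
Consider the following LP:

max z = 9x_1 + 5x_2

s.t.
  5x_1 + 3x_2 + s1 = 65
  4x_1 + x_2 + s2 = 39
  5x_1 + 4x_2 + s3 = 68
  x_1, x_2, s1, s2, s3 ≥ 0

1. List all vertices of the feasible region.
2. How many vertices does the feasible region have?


1. (0, 0), (9.75, 0), (8, 7), (0, 17)
2. 4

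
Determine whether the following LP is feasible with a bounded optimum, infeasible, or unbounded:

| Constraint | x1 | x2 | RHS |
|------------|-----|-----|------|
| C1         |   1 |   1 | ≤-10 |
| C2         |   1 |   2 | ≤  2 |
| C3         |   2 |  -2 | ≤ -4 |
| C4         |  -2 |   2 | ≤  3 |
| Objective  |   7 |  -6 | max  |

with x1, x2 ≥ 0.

Infeasible (no feasible solution exists)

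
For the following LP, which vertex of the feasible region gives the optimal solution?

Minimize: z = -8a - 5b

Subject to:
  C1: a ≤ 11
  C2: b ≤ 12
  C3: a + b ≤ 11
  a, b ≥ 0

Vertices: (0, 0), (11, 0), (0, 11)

Evaluate the objective at each vertex of the feasible region:
  z(0, 0) = 0
  z(11, 0) = -88  ←
  z(0, 11) = -55
The minimum is at a = 11, b = 0.

(11, 0)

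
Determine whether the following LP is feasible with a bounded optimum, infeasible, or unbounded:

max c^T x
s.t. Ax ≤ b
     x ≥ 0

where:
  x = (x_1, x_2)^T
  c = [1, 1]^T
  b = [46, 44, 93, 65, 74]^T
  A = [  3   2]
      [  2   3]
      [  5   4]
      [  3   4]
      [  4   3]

Feasible with a bounded optimal solution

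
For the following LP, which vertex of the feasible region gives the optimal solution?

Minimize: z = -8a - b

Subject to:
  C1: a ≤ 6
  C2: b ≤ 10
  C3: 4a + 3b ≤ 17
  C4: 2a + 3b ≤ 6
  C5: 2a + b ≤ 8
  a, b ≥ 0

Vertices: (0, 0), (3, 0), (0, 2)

Evaluate the objective at each vertex of the feasible region:
  z(0, 0) = 0
  z(3, 0) = -24  ←
  z(0, 2) = -2
The minimum is at a = 3, b = 0.

(3, 0)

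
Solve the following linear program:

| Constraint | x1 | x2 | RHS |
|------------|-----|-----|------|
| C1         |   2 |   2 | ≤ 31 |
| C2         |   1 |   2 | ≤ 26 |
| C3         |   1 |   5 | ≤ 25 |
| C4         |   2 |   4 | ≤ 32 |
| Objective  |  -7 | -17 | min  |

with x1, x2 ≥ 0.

Evaluate the objective at each vertex of the feasible region:
  z(0, 0) = 0
  z(15.5, 0) = -108.5
  z(15, 0.5) = -113.5
  z(10, 3) = -121  ←
  z(0, 5) = -85
The minimum is at x1 = 10, x2 = 3.

x1 = 10, x2 = 3, z = -121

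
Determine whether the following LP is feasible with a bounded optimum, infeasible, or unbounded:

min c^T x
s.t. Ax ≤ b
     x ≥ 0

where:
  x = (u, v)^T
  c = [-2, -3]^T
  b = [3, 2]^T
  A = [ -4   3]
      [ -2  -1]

Unbounded (objective can decrease without bound)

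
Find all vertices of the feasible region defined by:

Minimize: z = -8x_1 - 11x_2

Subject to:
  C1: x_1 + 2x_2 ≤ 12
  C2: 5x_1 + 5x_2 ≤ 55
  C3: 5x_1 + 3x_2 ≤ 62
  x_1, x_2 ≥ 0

(0, 0), (11, 0), (10, 1), (0, 6)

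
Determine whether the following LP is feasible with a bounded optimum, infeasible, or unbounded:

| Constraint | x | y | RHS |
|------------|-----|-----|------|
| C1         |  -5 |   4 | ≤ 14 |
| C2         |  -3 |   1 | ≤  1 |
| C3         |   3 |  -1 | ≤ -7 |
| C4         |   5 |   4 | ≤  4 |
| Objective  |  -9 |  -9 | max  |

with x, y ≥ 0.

Infeasible (no feasible solution exists)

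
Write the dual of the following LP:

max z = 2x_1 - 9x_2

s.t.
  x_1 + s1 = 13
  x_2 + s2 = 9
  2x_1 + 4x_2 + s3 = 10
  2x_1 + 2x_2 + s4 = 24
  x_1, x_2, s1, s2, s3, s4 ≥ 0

Primal max cᵀx s.t. Ax ≤ b, x ≥ 0  →  Dual min bᵀy s.t. Aᵀy ≥ c, y ≥ 0.

Minimize: z = 13y1 + 9y2 + 10y3 + 24y4

Subject to:
  y1 + 2y3 + 2y4 ≥ 2
  y2 + 4y3 + 2y4 ≥ -9
  y1, y2, y3, y4 ≥ 0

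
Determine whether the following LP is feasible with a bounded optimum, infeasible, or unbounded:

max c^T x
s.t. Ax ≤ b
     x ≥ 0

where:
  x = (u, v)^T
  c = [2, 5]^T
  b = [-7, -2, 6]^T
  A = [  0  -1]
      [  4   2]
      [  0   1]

Infeasible (no feasible solution exists)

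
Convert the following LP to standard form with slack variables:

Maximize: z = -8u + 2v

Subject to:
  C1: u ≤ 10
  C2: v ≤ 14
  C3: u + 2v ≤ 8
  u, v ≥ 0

max z = -8u + 2v

s.t.
  u + s1 = 10
  v + s2 = 14
  u + 2v + s3 = 8
  u, v, s1, s2, s3 ≥ 0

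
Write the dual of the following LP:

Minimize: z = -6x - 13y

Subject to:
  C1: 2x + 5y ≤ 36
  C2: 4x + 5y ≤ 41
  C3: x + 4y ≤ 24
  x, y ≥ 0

Primal min cᵀx s.t. Ax ≤ b, x ≥ 0  →  Dual max −bᵀy s.t. Aᵀy ≥ −c, y ≥ 0.

Maximize: z = -36y1 - 41y2 - 24y3

Subject to:
  2y1 + 4y2 + y3 ≥ 6
  5y1 + 5y2 + 4y3 ≥ 13
  y1, y2, y3 ≥ 0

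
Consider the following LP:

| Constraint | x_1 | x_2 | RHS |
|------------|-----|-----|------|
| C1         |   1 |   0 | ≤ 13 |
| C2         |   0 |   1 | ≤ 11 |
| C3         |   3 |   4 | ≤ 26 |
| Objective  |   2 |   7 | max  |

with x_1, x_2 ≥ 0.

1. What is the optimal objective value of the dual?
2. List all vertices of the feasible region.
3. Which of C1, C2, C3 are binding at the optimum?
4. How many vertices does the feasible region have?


1. 45.5
2. (0, 0), (8.667, 0), (0, 6.5)
3. C3
4. 3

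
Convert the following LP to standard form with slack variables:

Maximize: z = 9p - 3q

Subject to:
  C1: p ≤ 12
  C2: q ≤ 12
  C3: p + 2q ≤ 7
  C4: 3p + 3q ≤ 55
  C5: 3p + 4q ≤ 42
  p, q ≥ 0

max z = 9p - 3q

s.t.
  p + s1 = 12
  q + s2 = 12
  p + 2q + s3 = 7
  3p + 3q + s4 = 55
  3p + 4q + s5 = 42
  p, q, s1, s2, s3, s4, s5 ≥ 0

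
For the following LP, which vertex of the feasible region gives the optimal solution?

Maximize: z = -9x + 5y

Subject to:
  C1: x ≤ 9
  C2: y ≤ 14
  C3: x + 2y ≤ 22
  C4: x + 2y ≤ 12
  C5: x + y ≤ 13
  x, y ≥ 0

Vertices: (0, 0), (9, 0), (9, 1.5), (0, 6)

Evaluate the objective at each vertex of the feasible region:
  z(0, 0) = 0
  z(9, 0) = -81
  z(9, 1.5) = -73.5
  z(0, 6) = 30  ←
The maximum is at x = 0, y = 6.

(0, 6)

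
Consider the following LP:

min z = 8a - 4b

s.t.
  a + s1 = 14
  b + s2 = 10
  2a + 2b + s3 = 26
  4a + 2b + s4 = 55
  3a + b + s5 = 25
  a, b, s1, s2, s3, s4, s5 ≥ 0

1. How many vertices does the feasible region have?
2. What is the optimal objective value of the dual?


1. 5
2. -40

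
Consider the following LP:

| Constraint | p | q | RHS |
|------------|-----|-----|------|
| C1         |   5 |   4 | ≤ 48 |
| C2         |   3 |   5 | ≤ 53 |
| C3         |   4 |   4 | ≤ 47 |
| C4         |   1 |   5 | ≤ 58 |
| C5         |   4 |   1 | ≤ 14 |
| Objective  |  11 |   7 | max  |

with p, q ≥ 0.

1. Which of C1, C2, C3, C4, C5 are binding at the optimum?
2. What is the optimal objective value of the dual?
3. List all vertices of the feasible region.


1. C2, C5
2. 81
3. (0, 0), (3.5, 0), (1, 10), (0, 10.6)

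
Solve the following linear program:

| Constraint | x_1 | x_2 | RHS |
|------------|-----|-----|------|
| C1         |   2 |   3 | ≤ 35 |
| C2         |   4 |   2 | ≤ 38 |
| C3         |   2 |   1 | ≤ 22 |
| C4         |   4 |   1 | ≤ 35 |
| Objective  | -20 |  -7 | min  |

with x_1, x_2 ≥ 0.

Evaluate the objective at each vertex of the feasible region:
  z(0, 0) = 0
  z(8.75, 0) = -175
  z(8, 3) = -181  ←
  z(5.5, 8) = -166
  z(0, 11.67) = -81.67
The minimum is at x_1 = 8, x_2 = 3.

x_1 = 8, x_2 = 3, z = -181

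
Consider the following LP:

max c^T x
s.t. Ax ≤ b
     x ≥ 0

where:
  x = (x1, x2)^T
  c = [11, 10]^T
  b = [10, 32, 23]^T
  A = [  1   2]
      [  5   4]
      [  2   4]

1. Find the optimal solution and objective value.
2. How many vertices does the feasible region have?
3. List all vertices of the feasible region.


1. x1 = 4, x2 = 3, z = 74
2. 4
3. (0, 0), (6.4, 0), (4, 3), (0, 5)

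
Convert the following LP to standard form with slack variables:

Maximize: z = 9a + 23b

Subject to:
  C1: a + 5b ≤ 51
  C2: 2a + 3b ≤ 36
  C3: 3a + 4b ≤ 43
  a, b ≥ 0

max z = 9a + 23b

s.t.
  a + 5b + s1 = 51
  2a + 3b + s2 = 36
  3a + 4b + s3 = 43
  a, b, s1, s2, s3 ≥ 0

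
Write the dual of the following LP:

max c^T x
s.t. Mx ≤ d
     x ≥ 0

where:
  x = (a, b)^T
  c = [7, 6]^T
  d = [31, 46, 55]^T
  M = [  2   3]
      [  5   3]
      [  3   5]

Primal max cᵀx s.t. Ax ≤ b, x ≥ 0  →  Dual min bᵀy s.t. Aᵀy ≥ c, y ≥ 0.

Minimize: z = 31y1 + 46y2 + 55y3

Subject to:
  2y1 + 5y2 + 3y3 ≥ 7
  3y1 + 3y2 + 5y3 ≥ 6
  y1, y2, y3 ≥ 0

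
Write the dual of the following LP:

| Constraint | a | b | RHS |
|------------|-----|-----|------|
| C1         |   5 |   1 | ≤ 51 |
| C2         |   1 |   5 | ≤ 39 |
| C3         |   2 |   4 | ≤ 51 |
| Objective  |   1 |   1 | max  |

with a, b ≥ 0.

Primal max cᵀx s.t. Ax ≤ b, x ≥ 0  →  Dual min bᵀy s.t. Aᵀy ≥ c, y ≥ 0.

Minimize: z = 51y1 + 39y2 + 51y3

Subject to:
  5y1 + y2 + 2y3 ≥ 1
  y1 + 5y2 + 4y3 ≥ 1
  y1, y2, y3 ≥ 0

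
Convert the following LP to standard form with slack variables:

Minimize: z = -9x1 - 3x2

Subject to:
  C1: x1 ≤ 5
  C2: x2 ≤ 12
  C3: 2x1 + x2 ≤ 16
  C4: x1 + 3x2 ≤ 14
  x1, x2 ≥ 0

min z = -9x1 - 3x2

s.t.
  x1 + s1 = 5
  x2 + s2 = 12
  2x1 + x2 + s3 = 16
  x1 + 3x2 + s4 = 14
  x1, x2, s1, s2, s3, s4 ≥ 0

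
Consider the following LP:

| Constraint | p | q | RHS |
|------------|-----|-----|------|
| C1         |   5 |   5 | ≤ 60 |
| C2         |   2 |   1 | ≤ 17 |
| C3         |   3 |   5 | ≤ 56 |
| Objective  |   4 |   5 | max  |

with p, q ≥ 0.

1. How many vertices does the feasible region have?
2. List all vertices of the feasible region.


1. 5
2. (0, 0), (8.5, 0), (5, 7), (2, 10), (0, 11.2)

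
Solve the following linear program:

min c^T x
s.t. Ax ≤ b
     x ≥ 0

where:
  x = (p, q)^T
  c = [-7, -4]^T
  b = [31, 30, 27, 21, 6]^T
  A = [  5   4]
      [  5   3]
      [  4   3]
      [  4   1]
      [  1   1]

Evaluate the objective at each vertex of the feasible region:
  z(0, 0) = 0
  z(5.25, 0) = -36.75
  z(5, 1) = -39  ←
  z(0, 6) = -24
The minimum is at p = 5, q = 1.

p = 5, q = 1, z = -39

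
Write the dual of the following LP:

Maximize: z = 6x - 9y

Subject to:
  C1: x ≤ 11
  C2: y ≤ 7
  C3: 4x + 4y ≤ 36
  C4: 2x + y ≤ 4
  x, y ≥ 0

Primal max cᵀx s.t. Ax ≤ b, x ≥ 0  →  Dual min bᵀy s.t. Aᵀy ≥ c, y ≥ 0.

Minimize: z = 11y1 + 7y2 + 36y3 + 4y4

Subject to:
  y1 + 4y3 + 2y4 ≥ 6
  y2 + 4y3 + y4 ≥ -9
  y1, y2, y3, y4 ≥ 0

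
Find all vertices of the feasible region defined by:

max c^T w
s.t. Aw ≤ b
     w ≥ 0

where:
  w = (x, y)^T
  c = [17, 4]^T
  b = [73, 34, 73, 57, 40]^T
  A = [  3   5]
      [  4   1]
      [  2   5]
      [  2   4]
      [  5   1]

(0, 0), (8, 0), (6, 10), (5.706, 11.18), (3.5, 12.5), (0, 14.25)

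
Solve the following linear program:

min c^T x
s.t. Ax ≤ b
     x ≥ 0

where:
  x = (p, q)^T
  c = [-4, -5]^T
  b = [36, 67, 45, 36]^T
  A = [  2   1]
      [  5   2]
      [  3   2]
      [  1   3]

Evaluate the objective at each vertex of the feasible region:
  z(0, 0) = 0
  z(13.4, 0) = -53.6
  z(11, 6) = -74
  z(9, 9) = -81  ←
  z(0, 12) = -60
The minimum is at p = 9, q = 9.

p = 9, q = 9, z = -81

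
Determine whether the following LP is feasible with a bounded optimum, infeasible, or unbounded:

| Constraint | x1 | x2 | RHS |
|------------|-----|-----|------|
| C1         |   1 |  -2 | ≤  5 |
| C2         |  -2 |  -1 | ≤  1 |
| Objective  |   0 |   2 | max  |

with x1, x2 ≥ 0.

Unbounded (objective can increase without bound)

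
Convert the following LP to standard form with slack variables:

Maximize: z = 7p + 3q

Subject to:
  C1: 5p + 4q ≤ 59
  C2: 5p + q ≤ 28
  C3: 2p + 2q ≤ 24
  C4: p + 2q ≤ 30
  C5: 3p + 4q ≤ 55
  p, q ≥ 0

max z = 7p + 3q

s.t.
  5p + 4q + s1 = 59
  5p + q + s2 = 28
  2p + 2q + s3 = 24
  p + 2q + s4 = 30
  3p + 4q + s5 = 55
  p, q, s1, s2, s3, s4, s5 ≥ 0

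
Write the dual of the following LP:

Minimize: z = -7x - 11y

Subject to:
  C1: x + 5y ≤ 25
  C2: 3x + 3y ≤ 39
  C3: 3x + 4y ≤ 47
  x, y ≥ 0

Primal min cᵀx s.t. Ax ≤ b, x ≥ 0  →  Dual max −bᵀy s.t. Aᵀy ≥ −c, y ≥ 0.

Maximize: z = -25y1 - 39y2 - 47y3

Subject to:
  y1 + 3y2 + 3y3 ≥ 7
  5y1 + 3y2 + 4y3 ≥ 11
  y1, y2, y3 ≥ 0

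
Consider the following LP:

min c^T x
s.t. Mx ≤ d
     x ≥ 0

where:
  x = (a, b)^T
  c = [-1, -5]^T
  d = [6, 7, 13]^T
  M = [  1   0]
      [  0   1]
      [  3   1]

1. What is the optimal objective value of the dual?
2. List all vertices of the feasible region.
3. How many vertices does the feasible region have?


1. -37
2. (0, 0), (4.333, 0), (2, 7), (0, 7)
3. 4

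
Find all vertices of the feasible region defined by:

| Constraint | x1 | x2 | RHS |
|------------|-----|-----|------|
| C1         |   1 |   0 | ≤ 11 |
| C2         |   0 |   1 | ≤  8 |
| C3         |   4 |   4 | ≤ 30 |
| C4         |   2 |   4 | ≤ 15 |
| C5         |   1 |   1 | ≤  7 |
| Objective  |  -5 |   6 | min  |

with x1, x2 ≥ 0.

(0, 0), (7, 0), (6.5, 0.5), (0, 3.75)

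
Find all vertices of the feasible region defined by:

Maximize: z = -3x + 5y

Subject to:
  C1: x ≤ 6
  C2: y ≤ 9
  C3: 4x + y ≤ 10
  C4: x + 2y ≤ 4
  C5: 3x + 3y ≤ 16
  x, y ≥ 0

(0, 0), (2.5, 0), (2.286, 0.8571), (0, 2)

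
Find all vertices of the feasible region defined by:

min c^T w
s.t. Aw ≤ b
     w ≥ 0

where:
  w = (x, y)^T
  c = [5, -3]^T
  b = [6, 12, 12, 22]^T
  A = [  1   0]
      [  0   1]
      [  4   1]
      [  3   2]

(0, 0), (3, 0), (0.4, 10.4), (0, 11)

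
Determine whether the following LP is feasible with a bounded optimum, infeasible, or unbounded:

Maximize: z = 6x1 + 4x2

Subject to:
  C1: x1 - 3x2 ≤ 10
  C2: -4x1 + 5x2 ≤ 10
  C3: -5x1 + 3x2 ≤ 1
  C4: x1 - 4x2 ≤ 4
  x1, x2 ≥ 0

Unbounded (objective can increase without bound)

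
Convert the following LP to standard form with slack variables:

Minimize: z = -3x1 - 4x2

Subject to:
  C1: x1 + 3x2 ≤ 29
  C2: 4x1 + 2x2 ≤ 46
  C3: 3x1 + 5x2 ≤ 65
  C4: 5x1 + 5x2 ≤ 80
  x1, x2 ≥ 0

min z = -3x1 - 4x2

s.t.
  x1 + 3x2 + s1 = 29
  4x1 + 2x2 + s2 = 46
  3x1 + 5x2 + s3 = 65
  5x1 + 5x2 + s4 = 80
  x1, x2, s1, s2, s3, s4 ≥ 0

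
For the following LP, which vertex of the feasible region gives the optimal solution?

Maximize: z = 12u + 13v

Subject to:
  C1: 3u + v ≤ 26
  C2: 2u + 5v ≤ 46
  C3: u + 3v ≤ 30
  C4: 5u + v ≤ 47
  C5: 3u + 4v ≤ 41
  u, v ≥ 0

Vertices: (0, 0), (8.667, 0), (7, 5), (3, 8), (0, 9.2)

Evaluate the objective at each vertex of the feasible region:
  z(0, 0) = 0
  z(8.667, 0) = 104
  z(7, 5) = 149  ←
  z(3, 8) = 140
  z(0, 9.2) = 119.6
The maximum is at u = 7, v = 5.

(7, 5)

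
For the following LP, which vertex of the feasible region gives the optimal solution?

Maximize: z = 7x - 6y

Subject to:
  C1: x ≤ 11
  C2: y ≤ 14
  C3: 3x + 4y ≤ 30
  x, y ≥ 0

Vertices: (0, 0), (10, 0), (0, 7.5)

Evaluate the objective at each vertex of the feasible region:
  z(0, 0) = 0
  z(10, 0) = 70  ←
  z(0, 7.5) = -45
The maximum is at x = 10, y = 0.

(10, 0)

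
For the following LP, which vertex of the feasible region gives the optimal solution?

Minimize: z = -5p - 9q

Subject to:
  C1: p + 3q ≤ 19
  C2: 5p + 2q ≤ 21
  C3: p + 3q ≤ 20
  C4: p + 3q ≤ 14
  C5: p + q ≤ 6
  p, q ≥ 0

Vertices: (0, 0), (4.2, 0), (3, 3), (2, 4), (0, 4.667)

Evaluate the objective at each vertex of the feasible region:
  z(0, 0) = 0
  z(4.2, 0) = -21
  z(3, 3) = -42
  z(2, 4) = -46  ←
  z(0, 4.667) = -42
The minimum is at p = 2, q = 4.

(2, 4)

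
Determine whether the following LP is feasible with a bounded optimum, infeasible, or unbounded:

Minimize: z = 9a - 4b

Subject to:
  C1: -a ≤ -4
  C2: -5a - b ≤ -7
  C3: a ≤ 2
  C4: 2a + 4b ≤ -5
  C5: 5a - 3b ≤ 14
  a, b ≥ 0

Infeasible (no feasible solution exists)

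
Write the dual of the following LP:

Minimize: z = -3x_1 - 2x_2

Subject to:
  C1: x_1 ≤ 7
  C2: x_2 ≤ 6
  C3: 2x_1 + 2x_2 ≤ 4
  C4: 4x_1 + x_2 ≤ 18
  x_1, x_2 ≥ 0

Primal min cᵀx s.t. Ax ≤ b, x ≥ 0  →  Dual max −bᵀy s.t. Aᵀy ≥ −c, y ≥ 0.

Maximize: z = -7y1 - 6y2 - 4y3 - 18y4

Subject to:
  y1 + 2y3 + 4y4 ≥ 3
  y2 + 2y3 + y4 ≥ 2
  y1, y2, y3, y4 ≥ 0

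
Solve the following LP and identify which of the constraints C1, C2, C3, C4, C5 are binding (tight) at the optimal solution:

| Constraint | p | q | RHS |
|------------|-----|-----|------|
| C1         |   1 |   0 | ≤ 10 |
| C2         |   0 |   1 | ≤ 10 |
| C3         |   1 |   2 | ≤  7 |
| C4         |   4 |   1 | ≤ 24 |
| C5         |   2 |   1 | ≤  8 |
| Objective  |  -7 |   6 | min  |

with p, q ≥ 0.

At p = 4, q = 0, compute slack b - a·x for each constraint:
  C1: 10 − 4 = 6  (slack)
  C2: 10 − 0 = 10  (slack)
  C3: 7 − 4 = 3  (slack)
  C4: 24 − 16 = 8  (slack)
  C5: 8 − 8 = 0  (binding)

Optimal: p = 4, q = 0
Binding: C5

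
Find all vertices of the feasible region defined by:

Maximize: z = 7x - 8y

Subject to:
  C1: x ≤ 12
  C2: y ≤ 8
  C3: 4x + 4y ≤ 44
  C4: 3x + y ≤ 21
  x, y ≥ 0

(0, 0), (7, 0), (5, 6), (3, 8), (0, 8)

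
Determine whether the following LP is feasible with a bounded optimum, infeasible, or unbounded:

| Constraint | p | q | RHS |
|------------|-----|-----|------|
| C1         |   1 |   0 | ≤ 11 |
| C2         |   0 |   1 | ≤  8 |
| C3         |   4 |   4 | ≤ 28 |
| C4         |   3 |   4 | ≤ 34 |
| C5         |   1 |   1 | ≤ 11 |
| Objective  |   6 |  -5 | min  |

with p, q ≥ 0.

Feasible with a bounded optimal solution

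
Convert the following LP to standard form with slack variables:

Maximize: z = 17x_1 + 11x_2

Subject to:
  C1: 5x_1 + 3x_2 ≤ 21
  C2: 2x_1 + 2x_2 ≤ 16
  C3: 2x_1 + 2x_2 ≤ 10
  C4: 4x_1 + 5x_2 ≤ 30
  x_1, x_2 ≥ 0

max z = 17x_1 + 11x_2

s.t.
  5x_1 + 3x_2 + s1 = 21
  2x_1 + 2x_2 + s2 = 16
  2x_1 + 2x_2 + s3 = 10
  4x_1 + 5x_2 + s4 = 30
  x_1, x_2, s1, s2, s3, s4 ≥ 0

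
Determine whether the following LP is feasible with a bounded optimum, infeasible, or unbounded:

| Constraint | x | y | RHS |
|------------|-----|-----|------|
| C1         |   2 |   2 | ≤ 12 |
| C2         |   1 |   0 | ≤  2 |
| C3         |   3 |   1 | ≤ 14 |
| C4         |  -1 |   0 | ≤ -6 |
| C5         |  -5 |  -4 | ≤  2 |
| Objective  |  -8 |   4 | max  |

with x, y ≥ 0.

Infeasible (no feasible solution exists)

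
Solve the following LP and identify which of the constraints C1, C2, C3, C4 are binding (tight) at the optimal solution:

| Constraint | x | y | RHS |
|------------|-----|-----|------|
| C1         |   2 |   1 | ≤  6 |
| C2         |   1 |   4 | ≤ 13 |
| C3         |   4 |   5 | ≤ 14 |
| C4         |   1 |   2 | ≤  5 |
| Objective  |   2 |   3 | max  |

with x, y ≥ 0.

At x = 1, y = 2, compute slack b - a·x for each constraint:
  C1: 6 − 4 = 2  (slack)
  C2: 13 − 9 = 4  (slack)
  C3: 14 − 14 = 0  (binding)
  C4: 5 − 5 = 0  (binding)

Optimal: x = 1, y = 2
Binding: C3, C4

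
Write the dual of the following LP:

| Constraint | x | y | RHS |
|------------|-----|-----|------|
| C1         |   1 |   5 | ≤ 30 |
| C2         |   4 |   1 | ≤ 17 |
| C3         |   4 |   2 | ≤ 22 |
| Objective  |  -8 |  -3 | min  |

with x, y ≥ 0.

Primal min cᵀx s.t. Ax ≤ b, x ≥ 0  →  Dual max −bᵀy s.t. Aᵀy ≥ −c, y ≥ 0.

Maximize: z = -30y1 - 17y2 - 22y3

Subject to:
  y1 + 4y2 + 4y3 ≥ 8
  5y1 + y2 + 2y3 ≥ 3
  y1, y2, y3 ≥ 0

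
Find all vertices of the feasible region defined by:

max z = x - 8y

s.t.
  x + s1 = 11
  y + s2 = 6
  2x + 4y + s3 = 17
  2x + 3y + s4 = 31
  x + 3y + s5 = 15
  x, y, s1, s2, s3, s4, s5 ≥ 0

(0, 0), (8.5, 0), (0, 4.25)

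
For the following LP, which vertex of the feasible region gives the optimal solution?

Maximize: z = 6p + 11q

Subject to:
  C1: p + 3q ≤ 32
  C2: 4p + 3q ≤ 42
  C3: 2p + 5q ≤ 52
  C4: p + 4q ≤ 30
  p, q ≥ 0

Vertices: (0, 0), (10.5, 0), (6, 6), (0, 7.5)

Evaluate the objective at each vertex of the feasible region:
  z(0, 0) = 0
  z(10.5, 0) = 63
  z(6, 6) = 102  ←
  z(0, 7.5) = 82.5
The maximum is at p = 6, q = 6.

(6, 6)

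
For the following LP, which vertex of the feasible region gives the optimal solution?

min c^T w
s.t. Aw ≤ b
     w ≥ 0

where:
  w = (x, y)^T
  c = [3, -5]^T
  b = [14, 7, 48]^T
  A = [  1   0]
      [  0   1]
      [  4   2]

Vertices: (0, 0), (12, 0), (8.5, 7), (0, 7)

Evaluate the objective at each vertex of the feasible region:
  z(0, 0) = 0
  z(12, 0) = 36
  z(8.5, 7) = -9.5
  z(0, 7) = -35  ←
The minimum is at x = 0, y = 7.

(0, 7)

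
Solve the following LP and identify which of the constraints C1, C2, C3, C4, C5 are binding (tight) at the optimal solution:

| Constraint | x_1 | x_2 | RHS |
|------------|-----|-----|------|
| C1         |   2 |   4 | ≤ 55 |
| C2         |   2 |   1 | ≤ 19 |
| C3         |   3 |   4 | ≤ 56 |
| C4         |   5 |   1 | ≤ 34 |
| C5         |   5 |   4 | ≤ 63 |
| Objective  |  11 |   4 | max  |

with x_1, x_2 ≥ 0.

At x_1 = 5, x_2 = 9, compute slack b - a·x for each constraint:
  C1: 55 − 46 = 9  (slack)
  C2: 19 − 19 = 0  (binding)
  C3: 56 − 51 = 5  (slack)
  C4: 34 − 34 = 0  (binding)
  C5: 63 − 61 = 2  (slack)

Optimal: x_1 = 5, x_2 = 9
Binding: C2, C4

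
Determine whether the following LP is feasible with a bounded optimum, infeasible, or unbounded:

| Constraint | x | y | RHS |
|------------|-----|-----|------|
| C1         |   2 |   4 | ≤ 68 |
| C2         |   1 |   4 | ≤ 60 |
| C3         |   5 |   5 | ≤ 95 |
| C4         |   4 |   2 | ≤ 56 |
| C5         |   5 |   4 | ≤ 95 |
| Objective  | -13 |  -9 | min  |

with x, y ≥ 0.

Feasible with a bounded optimal solution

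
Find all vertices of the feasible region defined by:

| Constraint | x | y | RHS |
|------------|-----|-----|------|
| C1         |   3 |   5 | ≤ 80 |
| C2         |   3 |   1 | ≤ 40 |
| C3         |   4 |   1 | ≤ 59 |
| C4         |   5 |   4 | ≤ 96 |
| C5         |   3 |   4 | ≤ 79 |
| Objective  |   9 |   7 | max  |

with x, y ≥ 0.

(0, 0), (13.33, 0), (10, 10), (0, 16)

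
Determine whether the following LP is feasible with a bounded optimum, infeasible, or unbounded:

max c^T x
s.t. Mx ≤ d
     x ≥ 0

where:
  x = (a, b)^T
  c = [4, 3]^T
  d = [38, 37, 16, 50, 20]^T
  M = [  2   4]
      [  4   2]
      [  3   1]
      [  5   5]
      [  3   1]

Feasible with a bounded optimal solution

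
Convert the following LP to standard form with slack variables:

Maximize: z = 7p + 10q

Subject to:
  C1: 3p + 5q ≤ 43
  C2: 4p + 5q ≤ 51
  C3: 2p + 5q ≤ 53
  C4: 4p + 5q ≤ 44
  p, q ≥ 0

max z = 7p + 10q

s.t.
  3p + 5q + s1 = 43
  4p + 5q + s2 = 51
  2p + 5q + s3 = 53
  4p + 5q + s4 = 44
  p, q, s1, s2, s3, s4 ≥ 0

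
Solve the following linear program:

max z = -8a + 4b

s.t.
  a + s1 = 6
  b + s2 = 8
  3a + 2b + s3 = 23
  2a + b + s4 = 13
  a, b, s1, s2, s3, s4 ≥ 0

Evaluate the objective at each vertex of the feasible region:
  z(0, 0) = 0
  z(6, 0) = -48
  z(6, 1) = -44
  z(3, 7) = 4
  z(2.333, 8) = 13.33
  z(0, 8) = 32  ←
The maximum is at a = 0, b = 8.

a = 0, b = 8, z = 32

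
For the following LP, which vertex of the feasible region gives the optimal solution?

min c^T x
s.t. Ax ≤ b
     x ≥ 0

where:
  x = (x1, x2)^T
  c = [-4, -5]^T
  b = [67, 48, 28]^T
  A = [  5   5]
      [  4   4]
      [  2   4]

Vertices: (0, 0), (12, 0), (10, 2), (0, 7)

Evaluate the objective at each vertex of the feasible region:
  z(0, 0) = 0
  z(12, 0) = -48
  z(10, 2) = -50  ←
  z(0, 7) = -35
The minimum is at x1 = 10, x2 = 2.

(10, 2)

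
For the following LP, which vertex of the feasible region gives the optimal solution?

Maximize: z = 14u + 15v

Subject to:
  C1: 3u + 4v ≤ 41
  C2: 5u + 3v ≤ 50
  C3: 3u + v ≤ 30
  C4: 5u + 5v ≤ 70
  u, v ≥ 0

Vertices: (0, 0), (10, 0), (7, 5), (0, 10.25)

Evaluate the objective at each vertex of the feasible region:
  z(0, 0) = 0
  z(10, 0) = 140
  z(7, 5) = 173  ←
  z(0, 10.25) = 153.8
The maximum is at u = 7, v = 5.

(7, 5)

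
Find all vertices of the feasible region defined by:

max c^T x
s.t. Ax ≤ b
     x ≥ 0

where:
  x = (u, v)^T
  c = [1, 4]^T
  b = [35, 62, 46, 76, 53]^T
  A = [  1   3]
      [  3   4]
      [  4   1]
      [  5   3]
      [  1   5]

(0, 0), (11.5, 0), (9.385, 8.462), (9.2, 8.6), (8, 9), (0, 10.6)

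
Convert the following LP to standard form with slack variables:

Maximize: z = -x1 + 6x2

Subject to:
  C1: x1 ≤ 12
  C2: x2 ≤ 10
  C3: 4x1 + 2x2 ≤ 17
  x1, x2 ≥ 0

max z = -x1 + 6x2

s.t.
  x1 + s1 = 12
  x2 + s2 = 10
  4x1 + 2x2 + s3 = 17
  x1, x2, s1, s2, s3 ≥ 0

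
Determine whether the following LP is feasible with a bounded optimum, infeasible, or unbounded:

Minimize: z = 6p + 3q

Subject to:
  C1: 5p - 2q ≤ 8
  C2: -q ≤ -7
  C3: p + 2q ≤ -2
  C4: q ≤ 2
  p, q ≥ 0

Infeasible (no feasible solution exists)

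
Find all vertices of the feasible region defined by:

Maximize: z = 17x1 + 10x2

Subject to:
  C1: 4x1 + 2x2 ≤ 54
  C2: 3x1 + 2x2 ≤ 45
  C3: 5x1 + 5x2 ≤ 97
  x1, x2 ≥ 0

(0, 0), (13.5, 0), (9, 9), (6.2, 13.2), (0, 19.4)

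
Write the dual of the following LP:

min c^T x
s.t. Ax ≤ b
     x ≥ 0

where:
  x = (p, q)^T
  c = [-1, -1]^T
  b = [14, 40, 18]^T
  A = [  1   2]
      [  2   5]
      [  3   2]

Primal min cᵀx s.t. Ax ≤ b, x ≥ 0  →  Dual max −bᵀy s.t. Aᵀy ≥ −c, y ≥ 0.

Maximize: z = -14y1 - 40y2 - 18y3

Subject to:
  y1 + 2y2 + 3y3 ≥ 1
  2y1 + 5y2 + 2y3 ≥ 1
  y1, y2, y3 ≥ 0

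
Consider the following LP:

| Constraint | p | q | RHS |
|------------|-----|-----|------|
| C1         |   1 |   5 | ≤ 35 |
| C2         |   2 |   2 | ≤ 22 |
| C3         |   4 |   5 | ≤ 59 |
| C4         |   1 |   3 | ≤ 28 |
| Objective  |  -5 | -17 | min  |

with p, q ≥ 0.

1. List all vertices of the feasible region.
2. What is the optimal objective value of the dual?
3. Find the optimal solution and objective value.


1. (0, 0), (11, 0), (5, 6), (0, 7)
2. -127
3. p = 5, q = 6, z = -127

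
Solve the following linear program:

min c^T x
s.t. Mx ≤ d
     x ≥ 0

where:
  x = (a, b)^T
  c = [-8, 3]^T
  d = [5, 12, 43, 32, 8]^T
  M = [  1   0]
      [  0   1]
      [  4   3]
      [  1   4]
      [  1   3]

Evaluate the objective at each vertex of the feasible region:
  z(0, 0) = 0
  z(5, 0) = -40  ←
  z(5, 1) = -37
  z(0, 2.667) = 8
The minimum is at a = 5, b = 0.

a = 5, b = 0, z = -40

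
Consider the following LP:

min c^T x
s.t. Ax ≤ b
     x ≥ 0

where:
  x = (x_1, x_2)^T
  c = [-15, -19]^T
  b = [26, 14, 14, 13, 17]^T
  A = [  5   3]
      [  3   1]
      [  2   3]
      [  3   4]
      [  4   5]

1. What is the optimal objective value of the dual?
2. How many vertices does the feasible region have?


1. -64
2. 4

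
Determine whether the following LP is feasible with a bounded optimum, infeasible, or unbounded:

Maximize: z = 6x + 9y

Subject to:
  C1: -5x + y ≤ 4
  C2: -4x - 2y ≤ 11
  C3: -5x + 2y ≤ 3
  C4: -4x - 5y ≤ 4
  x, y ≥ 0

Unbounded (objective can increase without bound)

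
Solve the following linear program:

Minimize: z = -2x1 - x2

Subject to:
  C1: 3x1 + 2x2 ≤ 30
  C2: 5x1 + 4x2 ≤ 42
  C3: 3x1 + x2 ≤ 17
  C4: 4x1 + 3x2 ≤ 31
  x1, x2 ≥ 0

Evaluate the objective at each vertex of the feasible region:
  z(0, 0) = 0
  z(5.667, 0) = -11.33
  z(4, 5) = -13  ←
  z(0, 10.33) = -10.33
The minimum is at x1 = 4, x2 = 5.

x1 = 4, x2 = 5, z = -13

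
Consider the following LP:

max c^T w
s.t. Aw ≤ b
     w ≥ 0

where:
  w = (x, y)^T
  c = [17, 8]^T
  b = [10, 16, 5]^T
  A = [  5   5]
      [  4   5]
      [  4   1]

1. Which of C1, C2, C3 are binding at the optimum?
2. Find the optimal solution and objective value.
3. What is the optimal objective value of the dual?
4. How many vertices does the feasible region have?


1. C1, C3
2. x = 1, y = 1, z = 25
3. 25
4. 4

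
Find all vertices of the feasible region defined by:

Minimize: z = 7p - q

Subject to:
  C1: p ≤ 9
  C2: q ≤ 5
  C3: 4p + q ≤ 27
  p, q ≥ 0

(0, 0), (6.75, 0), (5.5, 5), (0, 5)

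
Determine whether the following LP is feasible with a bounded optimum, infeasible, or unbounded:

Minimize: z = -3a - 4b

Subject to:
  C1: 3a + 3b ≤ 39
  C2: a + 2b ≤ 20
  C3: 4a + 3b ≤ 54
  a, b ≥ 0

Feasible with a bounded optimal solution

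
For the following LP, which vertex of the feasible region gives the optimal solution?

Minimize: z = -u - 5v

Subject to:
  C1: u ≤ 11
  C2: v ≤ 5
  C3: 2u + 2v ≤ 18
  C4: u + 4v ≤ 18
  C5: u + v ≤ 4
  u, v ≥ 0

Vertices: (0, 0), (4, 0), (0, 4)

Evaluate the objective at each vertex of the feasible region:
  z(0, 0) = 0
  z(4, 0) = -4
  z(0, 4) = -20  ←
The minimum is at u = 0, v = 4.

(0, 4)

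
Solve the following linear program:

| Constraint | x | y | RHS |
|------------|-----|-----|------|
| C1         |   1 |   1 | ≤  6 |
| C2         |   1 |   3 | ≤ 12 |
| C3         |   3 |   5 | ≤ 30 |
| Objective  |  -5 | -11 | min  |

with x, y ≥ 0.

Evaluate the objective at each vertex of the feasible region:
  z(0, 0) = 0
  z(6, 0) = -30
  z(3, 3) = -48  ←
  z(0, 4) = -44
The minimum is at x = 3, y = 3.

x = 3, y = 3, z = -48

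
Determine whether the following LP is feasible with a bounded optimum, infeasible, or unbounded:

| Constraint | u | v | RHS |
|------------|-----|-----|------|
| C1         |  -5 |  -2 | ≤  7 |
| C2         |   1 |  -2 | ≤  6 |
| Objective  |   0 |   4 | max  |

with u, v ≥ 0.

Unbounded (objective can increase without bound)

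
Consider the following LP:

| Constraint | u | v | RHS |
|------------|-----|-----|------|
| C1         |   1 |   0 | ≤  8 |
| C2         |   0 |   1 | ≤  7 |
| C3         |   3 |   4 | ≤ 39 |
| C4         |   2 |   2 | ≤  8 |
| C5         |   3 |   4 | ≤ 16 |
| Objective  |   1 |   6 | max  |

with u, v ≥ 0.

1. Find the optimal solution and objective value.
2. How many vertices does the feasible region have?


1. u = 0, v = 4, z = 24
2. 3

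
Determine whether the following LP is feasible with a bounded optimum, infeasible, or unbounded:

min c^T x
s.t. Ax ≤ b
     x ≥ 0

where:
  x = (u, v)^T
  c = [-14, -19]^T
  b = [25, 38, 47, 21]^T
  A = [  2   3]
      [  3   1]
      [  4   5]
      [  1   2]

Feasible with a bounded optimal solution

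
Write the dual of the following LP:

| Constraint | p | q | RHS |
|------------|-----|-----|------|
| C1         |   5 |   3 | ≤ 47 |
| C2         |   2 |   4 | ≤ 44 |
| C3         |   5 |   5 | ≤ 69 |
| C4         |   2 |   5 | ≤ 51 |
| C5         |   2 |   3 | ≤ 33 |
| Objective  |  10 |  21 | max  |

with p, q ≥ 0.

Primal max cᵀx s.t. Ax ≤ b, x ≥ 0  →  Dual min bᵀy s.t. Aᵀy ≥ c, y ≥ 0.

Minimize: z = 47y1 + 44y2 + 69y3 + 51y4 + 33y5

Subject to:
  5y1 + 2y2 + 5y3 + 2y4 + 2y5 ≥ 10
  3y1 + 4y2 + 5y3 + 5y4 + 3y5 ≥ 21
  y1, y2, y3, y4, y5 ≥ 0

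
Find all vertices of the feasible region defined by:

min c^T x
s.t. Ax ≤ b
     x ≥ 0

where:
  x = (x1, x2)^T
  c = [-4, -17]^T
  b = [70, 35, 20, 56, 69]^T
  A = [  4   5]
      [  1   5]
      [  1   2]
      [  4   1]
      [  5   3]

(0, 0), (13.8, 0), (11.14, 4.429), (10, 5), (0, 7)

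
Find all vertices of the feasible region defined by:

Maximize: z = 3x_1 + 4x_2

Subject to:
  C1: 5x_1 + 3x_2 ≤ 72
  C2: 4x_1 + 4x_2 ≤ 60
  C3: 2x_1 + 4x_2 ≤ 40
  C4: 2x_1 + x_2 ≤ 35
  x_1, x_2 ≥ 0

(0, 0), (14.4, 0), (13.5, 1.5), (10, 5), (0, 10)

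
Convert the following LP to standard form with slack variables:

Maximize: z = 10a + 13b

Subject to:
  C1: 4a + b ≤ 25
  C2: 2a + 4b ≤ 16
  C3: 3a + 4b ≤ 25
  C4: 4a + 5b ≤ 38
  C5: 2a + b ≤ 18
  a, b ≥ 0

max z = 10a + 13b

s.t.
  4a + b + s1 = 25
  2a + 4b + s2 = 16
  3a + 4b + s3 = 25
  4a + 5b + s4 = 38
  2a + b + s5 = 18
  a, b, s1, s2, s3, s4, s5 ≥ 0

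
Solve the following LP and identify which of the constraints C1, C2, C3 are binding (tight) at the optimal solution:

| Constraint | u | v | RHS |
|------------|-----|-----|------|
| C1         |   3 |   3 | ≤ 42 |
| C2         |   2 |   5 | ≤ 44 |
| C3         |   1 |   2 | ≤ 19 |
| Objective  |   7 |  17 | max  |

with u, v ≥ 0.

At u = 7, v = 6, compute slack b - a·x for each constraint:
  C1: 42 − 39 = 3  (slack)
  C2: 44 − 44 = 0  (binding)
  C3: 19 − 19 = 0  (binding)

Optimal: u = 7, v = 6
Binding: C2, C3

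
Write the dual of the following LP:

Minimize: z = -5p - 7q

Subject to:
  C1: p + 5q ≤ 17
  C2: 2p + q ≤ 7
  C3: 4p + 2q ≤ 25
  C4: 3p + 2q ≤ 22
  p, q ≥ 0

Primal min cᵀx s.t. Ax ≤ b, x ≥ 0  →  Dual max −bᵀy s.t. Aᵀy ≥ −c, y ≥ 0.

Maximize: z = -17y1 - 7y2 - 25y3 - 22y4

Subject to:
  y1 + 2y2 + 4y3 + 3y4 ≥ 5
  5y1 + y2 + 2y3 + 2y4 ≥ 7
  y1, y2, y3, y4 ≥ 0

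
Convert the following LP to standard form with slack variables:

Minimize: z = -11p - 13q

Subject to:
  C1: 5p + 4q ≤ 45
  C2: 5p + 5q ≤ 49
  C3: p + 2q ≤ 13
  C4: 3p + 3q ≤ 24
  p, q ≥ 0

min z = -11p - 13q

s.t.
  5p + 4q + s1 = 45
  5p + 5q + s2 = 49
  p + 2q + s3 = 13
  3p + 3q + s4 = 24
  p, q, s1, s2, s3, s4 ≥ 0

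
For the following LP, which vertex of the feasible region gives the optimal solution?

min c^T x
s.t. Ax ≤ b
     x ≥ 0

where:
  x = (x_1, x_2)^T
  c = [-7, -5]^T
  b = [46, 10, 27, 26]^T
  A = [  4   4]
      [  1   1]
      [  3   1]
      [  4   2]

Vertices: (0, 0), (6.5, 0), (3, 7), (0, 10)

Evaluate the objective at each vertex of the feasible region:
  z(0, 0) = 0
  z(6.5, 0) = -45.5
  z(3, 7) = -56  ←
  z(0, 10) = -50
The minimum is at x_1 = 3, x_2 = 7.

(3, 7)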